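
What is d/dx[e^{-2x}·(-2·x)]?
2 \left(2 x - 1\right) e^{- 2 x}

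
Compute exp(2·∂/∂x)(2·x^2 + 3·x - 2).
2 x^{2} + 11 x + 12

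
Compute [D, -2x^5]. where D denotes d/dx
- 10 x^{4}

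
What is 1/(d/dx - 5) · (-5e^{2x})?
\frac{5 e^{2 x}}{3}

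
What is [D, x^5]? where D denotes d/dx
5 x^{4}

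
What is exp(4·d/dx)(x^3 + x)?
x^{3} + 12 x^{2} + 49 x + 68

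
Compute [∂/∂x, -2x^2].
- 4 x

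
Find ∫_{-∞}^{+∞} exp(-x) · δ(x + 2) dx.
e^{2}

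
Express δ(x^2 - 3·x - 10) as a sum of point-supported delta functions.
\frac{\delta(x - 5) + \delta(x + 2)}{7}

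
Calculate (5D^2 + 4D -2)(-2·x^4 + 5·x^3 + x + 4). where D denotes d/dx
4 x^{4} - 42 x^{3} - 60 x^{2} + 148 x - 4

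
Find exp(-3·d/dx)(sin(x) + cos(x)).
\sqrt{2} \cos{\left(- x + \frac{\pi}{4} + 3 \right)}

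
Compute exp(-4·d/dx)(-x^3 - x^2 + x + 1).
- x^{3} + 11 x^{2} - 39 x + 45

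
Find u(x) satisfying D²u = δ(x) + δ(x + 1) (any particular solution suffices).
\frac{|x|}{2} + \frac{|x + 1|}{2}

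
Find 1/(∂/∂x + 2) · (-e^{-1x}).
- e^{- x}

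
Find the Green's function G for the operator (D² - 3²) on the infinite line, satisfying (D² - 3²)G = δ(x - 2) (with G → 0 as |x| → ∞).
-\frac{e^{-3|x - 2|}}{6}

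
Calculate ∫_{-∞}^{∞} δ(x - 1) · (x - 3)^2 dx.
4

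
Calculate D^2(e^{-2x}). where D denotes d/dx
4 e^{- 2 x}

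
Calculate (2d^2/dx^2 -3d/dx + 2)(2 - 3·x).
13 - 6 x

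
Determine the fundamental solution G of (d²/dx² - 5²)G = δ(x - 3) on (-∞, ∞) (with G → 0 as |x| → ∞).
-\frac{e^{-5|x - 3|}}{10}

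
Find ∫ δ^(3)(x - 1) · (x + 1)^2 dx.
0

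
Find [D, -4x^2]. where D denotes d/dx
- 8 x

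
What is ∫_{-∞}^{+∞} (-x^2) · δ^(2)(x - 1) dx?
-2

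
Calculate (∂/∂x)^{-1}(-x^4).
- \frac{x^{5}}{5}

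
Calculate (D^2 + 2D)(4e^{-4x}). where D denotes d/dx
32 e^{- 4 x}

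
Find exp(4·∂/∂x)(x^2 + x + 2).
x^{2} + 9 x + 22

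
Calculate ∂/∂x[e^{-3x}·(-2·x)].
2 \left(3 x - 1\right) e^{- 3 x}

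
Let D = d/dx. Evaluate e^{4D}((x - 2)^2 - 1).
x^{2} + 4 x + 3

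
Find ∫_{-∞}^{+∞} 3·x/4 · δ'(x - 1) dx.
- \frac{3}{4}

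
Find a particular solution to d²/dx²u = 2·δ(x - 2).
|x - 2|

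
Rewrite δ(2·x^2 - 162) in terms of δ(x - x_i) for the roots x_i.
\frac{\delta(x - 9) + \delta(x + 9)}{36}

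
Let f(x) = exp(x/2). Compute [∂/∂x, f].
\frac{e^{\frac{x}{2}}}{2}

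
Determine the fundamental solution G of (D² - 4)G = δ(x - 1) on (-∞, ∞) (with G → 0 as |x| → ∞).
-\frac{e^{-2|x - 1|}}{4}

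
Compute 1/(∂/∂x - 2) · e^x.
- e^{x}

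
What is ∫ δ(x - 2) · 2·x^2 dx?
8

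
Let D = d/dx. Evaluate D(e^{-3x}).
- 3 e^{- 3 x}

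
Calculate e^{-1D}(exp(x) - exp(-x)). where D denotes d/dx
- e^{1 - x} + e^{x - 1}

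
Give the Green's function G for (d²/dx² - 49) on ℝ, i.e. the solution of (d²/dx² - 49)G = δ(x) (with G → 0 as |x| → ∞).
-\frac{e^{-7|x|}}{14}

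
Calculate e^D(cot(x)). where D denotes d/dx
\cot{\left(x + 1 \right)}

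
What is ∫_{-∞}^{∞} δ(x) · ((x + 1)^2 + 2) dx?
3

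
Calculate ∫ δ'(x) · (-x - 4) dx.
1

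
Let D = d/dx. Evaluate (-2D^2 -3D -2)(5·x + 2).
- 10 x - 19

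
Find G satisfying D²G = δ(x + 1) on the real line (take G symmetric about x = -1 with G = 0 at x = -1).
\frac{|x + 1|}{2}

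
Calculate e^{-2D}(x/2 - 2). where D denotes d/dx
\frac{x}{2} - 3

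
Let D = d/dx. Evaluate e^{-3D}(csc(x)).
\csc{\left(x - 3 \right)}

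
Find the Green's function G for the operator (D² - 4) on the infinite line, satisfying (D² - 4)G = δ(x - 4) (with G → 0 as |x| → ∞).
-\frac{e^{-2|x - 4|}}{4}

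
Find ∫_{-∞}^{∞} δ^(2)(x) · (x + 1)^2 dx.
2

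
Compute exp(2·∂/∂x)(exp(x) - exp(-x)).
2 \sinh{\left(x + 2 \right)}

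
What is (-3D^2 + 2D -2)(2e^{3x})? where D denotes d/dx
- 46 e^{3 x}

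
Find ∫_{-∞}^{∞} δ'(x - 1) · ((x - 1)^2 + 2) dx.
0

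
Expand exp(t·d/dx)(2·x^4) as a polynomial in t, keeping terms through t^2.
2 x^{2} \left(6 t^{2} + 4 t x + x^{2}\right)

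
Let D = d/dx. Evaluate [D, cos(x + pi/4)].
- \sin{\left(x + \frac{\pi}{4} \right)}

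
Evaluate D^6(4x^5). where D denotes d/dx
0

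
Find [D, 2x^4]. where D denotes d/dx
8 x^{3}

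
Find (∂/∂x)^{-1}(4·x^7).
\frac{x^{8}}{2}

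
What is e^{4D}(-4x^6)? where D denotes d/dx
- 4 x^{6} - 96 x^{5} - 960 x^{4} - 5120 x^{3} - 15360 x^{2} - 24576 x - 16384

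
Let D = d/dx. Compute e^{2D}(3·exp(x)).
3 e^{x + 2}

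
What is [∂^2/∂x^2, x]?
2\frac{d}{dx}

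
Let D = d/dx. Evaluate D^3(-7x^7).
- 1470 x^{4}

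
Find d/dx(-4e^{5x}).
- 20 e^{5 x}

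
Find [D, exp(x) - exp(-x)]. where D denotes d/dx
2 \cosh{\left(x \right)}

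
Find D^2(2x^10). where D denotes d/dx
180 x^{8}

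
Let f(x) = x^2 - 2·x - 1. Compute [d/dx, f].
2 x - 2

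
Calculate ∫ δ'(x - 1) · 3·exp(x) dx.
- 3 e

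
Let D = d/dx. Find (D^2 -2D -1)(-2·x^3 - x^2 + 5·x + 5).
2 x^{3} + 13 x^{2} - 13 x - 17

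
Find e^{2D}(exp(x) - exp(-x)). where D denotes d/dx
2 \sinh{\left(x + 2 \right)}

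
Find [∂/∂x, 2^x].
2^{x} \log{\left(2 \right)}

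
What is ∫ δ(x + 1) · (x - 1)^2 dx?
4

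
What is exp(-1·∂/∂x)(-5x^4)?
- 5 x^{4} + 20 x^{3} - 30 x^{2} + 20 x - 5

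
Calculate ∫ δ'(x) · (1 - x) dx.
1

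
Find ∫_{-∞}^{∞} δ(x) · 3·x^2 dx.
0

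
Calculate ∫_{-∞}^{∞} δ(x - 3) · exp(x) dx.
e^{3}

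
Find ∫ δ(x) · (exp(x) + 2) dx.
3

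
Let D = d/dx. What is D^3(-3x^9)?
- 1512 x^{6}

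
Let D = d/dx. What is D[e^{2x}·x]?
\left(2 x + 1\right) e^{2 x}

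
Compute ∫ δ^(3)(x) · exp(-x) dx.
1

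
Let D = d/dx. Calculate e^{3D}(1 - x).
- x - 2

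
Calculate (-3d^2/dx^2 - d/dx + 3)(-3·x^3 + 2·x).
- 9 x^{3} + 9 x^{2} + 60 x - 2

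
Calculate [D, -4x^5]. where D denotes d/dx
- 20 x^{4}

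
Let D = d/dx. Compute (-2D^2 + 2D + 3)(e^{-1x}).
- e^{- x}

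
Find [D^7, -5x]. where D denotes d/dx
-35D^{6}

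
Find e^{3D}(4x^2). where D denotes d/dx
4 x^{2} + 24 x + 36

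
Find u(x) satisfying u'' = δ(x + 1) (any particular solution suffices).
\frac{|x + 1|}{2}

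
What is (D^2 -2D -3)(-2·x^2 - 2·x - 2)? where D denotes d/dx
6 x^{2} + 14 x + 6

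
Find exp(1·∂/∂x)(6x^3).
6 x^{3} + 18 x^{2} + 18 x + 6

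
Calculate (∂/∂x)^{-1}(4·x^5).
\frac{2 x^{6}}{3}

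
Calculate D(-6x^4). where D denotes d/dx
- 24 x^{3}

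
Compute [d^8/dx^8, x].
8\frac{d^{7}}{dx^{7}}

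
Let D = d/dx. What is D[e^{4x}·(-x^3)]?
x^{2} \left(- 4 x - 3\right) e^{4 x}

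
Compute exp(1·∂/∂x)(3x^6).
3 x^{6} + 18 x^{5} + 45 x^{4} + 60 x^{3} + 45 x^{2} + 18 x + 3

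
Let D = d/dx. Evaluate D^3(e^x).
e^{x}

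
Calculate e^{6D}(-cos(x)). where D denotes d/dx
- \cos{\left(x + 6 \right)}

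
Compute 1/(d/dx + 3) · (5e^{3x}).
\frac{5 e^{3 x}}{6}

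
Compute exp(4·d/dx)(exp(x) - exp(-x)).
2 \sinh{\left(x + 4 \right)}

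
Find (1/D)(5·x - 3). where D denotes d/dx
\frac{5 x^{2}}{2} - 3 x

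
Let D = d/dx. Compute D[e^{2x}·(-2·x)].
\left(- 4 x - 2\right) e^{2 x}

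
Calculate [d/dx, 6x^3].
18 x^{2}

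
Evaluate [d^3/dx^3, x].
3\frac{d^{2}}{dx^{2}}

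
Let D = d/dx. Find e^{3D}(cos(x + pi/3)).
\cos{\left(x + \frac{\pi}{3} + 3 \right)}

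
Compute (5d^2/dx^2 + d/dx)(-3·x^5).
15 x^{3} \left(- x - 20\right)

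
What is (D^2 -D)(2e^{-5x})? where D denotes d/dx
60 e^{- 5 x}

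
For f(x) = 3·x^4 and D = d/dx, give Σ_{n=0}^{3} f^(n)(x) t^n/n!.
3 x \left(4 t^{3} + 6 t^{2} x + 4 t x^{2} + x^{3}\right)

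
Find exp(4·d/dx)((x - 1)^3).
x^{3} + 9 x^{2} + 27 x + 27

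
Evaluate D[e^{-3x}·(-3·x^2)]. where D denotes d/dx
3 x \left(3 x - 2\right) e^{- 3 x}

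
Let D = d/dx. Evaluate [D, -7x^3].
- 21 x^{2}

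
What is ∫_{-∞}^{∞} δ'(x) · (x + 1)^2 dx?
-2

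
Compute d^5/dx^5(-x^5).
-120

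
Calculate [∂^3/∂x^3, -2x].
-6\frac{d^{2}}{dx^{2}}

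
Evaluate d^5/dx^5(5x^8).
33600 x^{3}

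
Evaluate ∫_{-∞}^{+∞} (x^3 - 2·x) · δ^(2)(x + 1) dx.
-6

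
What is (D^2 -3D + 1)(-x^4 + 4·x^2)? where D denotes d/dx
- x^{4} + 12 x^{3} - 8 x^{2} - 24 x + 8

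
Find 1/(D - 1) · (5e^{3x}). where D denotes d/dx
\frac{5 e^{3 x}}{2}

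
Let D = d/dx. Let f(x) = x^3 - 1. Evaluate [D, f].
3 x^{2}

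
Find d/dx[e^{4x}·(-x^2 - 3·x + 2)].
\left(- 4 x^{2} - 14 x + 5\right) e^{4 x}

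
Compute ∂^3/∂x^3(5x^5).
300 x^{2}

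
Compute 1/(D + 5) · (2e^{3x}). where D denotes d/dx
\frac{e^{3 x}}{4}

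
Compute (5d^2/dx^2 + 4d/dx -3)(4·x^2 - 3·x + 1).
- 12 x^{2} + 41 x + 25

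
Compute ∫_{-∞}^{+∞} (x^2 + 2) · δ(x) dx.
2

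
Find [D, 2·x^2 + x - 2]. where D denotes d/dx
4 x + 1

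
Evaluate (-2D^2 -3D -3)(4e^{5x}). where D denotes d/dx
- 272 e^{5 x}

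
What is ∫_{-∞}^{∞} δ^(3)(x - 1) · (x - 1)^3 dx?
-6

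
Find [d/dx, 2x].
2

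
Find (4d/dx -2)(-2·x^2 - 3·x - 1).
4 x^{2} - 10 x - 10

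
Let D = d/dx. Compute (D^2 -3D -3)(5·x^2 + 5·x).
- 15 x^{2} - 45 x - 5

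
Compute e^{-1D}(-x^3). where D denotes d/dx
- x^{3} + 3 x^{2} - 3 x + 1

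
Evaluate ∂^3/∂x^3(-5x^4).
- 120 x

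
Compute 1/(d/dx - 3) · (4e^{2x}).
- 4 e^{2 x}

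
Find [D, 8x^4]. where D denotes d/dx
32 x^{3}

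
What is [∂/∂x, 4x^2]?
8 x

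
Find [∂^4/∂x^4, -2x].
-8\frac{d^{3}}{dx^{3}}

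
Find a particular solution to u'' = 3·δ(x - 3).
\frac{3|x - 3|}{2}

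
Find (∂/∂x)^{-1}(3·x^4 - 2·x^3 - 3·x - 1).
\frac{3 x^{5}}{5} - \frac{x^{4}}{2} - \frac{3 x^{2}}{2} - x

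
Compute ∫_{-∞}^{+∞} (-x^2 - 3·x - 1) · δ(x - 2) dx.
-11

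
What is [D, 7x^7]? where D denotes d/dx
49 x^{6}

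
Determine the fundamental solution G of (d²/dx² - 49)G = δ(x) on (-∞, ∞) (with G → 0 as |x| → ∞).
-\frac{e^{-7|x|}}{14}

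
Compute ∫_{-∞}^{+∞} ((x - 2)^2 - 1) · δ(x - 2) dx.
-1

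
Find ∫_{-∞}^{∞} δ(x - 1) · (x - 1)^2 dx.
0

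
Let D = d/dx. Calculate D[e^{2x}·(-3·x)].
\left(- 6 x - 3\right) e^{2 x}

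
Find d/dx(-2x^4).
- 8 x^{3}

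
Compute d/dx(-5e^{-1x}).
5 e^{- x}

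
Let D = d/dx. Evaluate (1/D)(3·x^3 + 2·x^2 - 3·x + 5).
\frac{3 x^{4}}{4} + \frac{2 x^{3}}{3} - \frac{3 x^{2}}{2} + 5 x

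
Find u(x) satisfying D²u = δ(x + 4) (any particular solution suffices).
\frac{|x + 4|}{2}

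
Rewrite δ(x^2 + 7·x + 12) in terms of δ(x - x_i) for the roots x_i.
\frac{\delta(x + 3) + \delta(x + 4)}{1}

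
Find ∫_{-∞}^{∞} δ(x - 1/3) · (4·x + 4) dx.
\frac{16}{3}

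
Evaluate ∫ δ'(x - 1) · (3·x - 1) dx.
-3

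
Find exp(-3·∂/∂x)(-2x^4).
- 2 x^{4} + 24 x^{3} - 108 x^{2} + 216 x - 162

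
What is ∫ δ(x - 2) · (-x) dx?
-2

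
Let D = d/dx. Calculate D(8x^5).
40 x^{4}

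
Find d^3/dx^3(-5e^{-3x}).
135 e^{- 3 x}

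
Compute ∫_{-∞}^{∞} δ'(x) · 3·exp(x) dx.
-3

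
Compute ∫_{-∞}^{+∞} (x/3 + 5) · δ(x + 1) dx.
\frac{14}{3}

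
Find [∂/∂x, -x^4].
- 4 x^{3}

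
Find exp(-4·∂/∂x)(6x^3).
6 x^{3} - 72 x^{2} + 288 x - 384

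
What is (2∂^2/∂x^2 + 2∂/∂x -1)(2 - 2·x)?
2 x - 6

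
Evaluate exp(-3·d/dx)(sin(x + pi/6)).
\sin{\left(x - 3 + \frac{\pi}{6} \right)}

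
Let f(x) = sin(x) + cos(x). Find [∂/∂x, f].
- \sin{\left(x \right)} + \cos{\left(x \right)}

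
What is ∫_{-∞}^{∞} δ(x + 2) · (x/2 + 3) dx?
2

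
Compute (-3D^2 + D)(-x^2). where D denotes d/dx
6 - 2 x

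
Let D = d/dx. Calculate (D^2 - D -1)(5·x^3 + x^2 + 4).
- 5 x^{3} - 16 x^{2} + 28 x - 2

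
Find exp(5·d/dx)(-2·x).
- 2 x - 10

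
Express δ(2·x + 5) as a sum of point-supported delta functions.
\frac{\delta(x + 5/2)}{2}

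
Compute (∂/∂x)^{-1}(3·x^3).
\frac{3 x^{4}}{4}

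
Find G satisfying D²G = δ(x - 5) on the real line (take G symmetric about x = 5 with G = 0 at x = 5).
\frac{|x - 5|}{2}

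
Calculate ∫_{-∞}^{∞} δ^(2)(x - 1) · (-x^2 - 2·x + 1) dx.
-2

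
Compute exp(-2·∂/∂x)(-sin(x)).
- \sin{\left(x - 2 \right)}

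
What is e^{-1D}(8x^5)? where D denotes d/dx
8 x^{5} - 40 x^{4} + 80 x^{3} - 80 x^{2} + 40 x - 8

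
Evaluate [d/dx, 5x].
5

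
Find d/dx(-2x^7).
- 14 x^{6}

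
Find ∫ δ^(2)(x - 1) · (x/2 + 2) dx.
0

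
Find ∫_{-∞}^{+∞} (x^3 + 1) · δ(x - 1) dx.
2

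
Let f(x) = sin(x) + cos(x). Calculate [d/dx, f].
- \sin{\left(x \right)} + \cos{\left(x \right)}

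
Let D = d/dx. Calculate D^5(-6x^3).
0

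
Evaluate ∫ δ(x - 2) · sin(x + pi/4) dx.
\sin{\left(\frac{\pi}{4} + 2 \right)}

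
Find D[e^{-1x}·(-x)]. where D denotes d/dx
\left(x - 1\right) e^{- x}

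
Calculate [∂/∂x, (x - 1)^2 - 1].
2 x - 2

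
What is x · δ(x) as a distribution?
0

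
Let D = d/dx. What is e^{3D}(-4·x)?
- 4 x - 12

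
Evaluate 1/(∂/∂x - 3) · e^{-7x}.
- \frac{e^{- 7 x}}{10}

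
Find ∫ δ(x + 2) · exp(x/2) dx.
e^{-1}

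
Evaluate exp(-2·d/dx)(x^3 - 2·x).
x^{3} - 6 x^{2} + 10 x - 4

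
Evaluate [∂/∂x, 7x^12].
84 x^{11}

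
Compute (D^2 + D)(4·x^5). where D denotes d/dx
20 x^{3} \left(x + 4\right)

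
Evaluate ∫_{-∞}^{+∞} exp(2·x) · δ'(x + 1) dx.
- \frac{2}{e^{2}}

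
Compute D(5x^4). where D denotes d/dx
20 x^{3}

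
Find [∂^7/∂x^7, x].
7\frac{d^{6}}{dx^{6}}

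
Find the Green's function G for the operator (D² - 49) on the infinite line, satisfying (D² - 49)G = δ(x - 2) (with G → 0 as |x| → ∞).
-\frac{e^{-7|x - 2|}}{14}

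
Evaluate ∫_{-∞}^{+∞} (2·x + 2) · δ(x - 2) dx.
6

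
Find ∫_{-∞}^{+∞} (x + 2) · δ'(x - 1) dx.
-1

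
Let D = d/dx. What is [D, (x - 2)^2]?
2 x - 4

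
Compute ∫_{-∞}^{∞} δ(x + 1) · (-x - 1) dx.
0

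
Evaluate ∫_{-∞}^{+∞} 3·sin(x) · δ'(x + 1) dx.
- 3 \cos{\left(1 \right)}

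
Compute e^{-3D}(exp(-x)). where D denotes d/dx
e^{3 - x}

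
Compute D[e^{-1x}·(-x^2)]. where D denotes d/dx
x \left(x - 2\right) e^{- x}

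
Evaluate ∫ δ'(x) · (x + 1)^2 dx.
-2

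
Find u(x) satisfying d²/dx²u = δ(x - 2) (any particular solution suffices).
\frac{|x - 2|}{2}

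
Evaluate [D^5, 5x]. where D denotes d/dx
25D^{4}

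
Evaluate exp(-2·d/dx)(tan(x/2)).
\tan{\left(\frac{x}{2} - 1 \right)}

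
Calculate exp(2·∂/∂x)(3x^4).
3 x^{4} + 24 x^{3} + 72 x^{2} + 96 x + 48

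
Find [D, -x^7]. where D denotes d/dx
- 7 x^{6}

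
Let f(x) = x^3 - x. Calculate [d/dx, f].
3 x^{2} - 1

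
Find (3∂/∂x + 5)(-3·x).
- 15 x - 9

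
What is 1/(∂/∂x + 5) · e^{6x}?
\frac{e^{6 x}}{11}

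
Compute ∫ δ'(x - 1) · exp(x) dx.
- e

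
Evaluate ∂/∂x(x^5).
5 x^{4}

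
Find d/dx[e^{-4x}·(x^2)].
2 x \left(1 - 2 x\right) e^{- 4 x}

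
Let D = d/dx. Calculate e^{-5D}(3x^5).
3 x^{5} - 75 x^{4} + 750 x^{3} - 3750 x^{2} + 9375 x - 9375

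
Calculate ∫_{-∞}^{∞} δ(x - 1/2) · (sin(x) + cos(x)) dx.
\sqrt{2} \sin{\left(\frac{1}{2} + \frac{\pi}{4} \right)}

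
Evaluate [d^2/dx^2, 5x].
10\frac{d}{dx}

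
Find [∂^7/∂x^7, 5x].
35\frac{d^{6}}{dx^{6}}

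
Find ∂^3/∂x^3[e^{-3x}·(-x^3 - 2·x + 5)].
3 \left(9 x^{3} - 27 x^{2} + 36 x - 65\right) e^{- 3 x}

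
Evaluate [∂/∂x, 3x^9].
27 x^{8}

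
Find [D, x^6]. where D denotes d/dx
6 x^{5}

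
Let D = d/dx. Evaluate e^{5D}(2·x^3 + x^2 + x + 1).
2 x^{3} + 31 x^{2} + 161 x + 281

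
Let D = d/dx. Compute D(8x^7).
56 x^{6}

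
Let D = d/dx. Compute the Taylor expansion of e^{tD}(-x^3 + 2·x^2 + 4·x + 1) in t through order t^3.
- t^{3} + t^{2} \left(2 - 3 x\right) + t \left(- 3 x^{2} + 4 x + 4\right) - x^{3} + 2 x^{2} + 4 x + 1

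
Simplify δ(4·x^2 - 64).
\frac{\delta(x - 4) + \delta(x + 4)}{32}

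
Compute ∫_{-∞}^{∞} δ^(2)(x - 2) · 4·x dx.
0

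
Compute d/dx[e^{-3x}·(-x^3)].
3 x^{2} \left(x - 1\right) e^{- 3 x}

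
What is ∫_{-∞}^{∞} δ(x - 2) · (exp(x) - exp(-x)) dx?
2 \sinh{\left(2 \right)}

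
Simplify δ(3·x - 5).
\frac{\delta(x - 5/3)}{3}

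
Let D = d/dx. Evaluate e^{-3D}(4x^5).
4 x^{5} - 60 x^{4} + 360 x^{3} - 1080 x^{2} + 1620 x - 972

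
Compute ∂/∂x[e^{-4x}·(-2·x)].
2 \left(4 x - 1\right) e^{- 4 x}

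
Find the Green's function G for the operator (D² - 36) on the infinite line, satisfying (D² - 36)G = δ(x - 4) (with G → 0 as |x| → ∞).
-\frac{e^{-6|x - 4|}}{12}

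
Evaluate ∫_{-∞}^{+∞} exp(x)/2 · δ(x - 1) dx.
\frac{e}{2}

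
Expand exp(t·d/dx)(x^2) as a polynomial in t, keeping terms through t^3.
t^{2} + 2 t x + x^{2}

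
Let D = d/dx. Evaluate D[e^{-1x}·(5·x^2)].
5 x \left(2 - x\right) e^{- x}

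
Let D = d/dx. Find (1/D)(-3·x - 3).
- \frac{3 x^{2}}{2} - 3 x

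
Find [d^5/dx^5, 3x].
15\frac{d^{4}}{dx^{4}}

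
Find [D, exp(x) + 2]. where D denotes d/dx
e^{x}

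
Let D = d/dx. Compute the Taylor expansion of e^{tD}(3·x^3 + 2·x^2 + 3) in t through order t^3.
3 t^{3} + t^{2} \left(9 x + 2\right) + t x \left(9 x + 4\right) + 3 x^{3} + 2 x^{2} + 3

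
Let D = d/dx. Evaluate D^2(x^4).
12 x^{2}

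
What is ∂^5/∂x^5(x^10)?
30240 x^{5}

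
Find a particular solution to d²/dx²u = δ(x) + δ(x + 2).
\frac{|x|}{2} + \frac{|x + 2|}{2}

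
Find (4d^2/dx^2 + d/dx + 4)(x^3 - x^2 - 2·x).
4 x^{3} - x^{2} + 14 x - 10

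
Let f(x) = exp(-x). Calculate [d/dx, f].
- e^{- x}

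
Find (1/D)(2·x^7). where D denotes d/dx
\frac{x^{8}}{4}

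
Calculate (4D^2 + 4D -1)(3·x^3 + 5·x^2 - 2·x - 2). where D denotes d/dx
- 3 x^{3} + 31 x^{2} + 114 x + 34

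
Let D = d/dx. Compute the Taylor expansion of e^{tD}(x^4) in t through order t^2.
x^{2} \left(6 t^{2} + 4 t x + x^{2}\right)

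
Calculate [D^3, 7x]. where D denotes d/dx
21D^{2}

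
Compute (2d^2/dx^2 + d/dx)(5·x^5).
25 x^{3} \left(x + 8\right)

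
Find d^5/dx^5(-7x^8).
- 47040 x^{3}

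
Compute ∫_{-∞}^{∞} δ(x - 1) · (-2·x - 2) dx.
-4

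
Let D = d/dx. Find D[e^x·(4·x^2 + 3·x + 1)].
\left(4 x^{2} + 11 x + 4\right) e^{x}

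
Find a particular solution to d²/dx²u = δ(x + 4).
\frac{|x + 4|}{2}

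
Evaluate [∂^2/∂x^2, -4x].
-8\frac{d}{dx}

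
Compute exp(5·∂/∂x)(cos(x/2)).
\cos{\left(\frac{x}{2} + \frac{5}{2} \right)}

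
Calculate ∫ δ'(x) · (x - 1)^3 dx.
-3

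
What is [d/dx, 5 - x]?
-1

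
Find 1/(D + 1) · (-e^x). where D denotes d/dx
- \frac{e^{x}}{2}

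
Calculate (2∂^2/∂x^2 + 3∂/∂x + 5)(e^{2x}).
19 e^{2 x}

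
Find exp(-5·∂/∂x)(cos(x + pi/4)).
\cos{\left(x - 5 + \frac{\pi}{4} \right)}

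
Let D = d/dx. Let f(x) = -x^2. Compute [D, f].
- 2 x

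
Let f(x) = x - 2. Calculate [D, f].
1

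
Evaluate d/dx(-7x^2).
- 14 x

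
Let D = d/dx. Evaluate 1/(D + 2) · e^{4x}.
\frac{e^{4 x}}{6}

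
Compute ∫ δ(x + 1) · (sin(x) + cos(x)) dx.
- \sin{\left(1 \right)} + \cos{\left(1 \right)}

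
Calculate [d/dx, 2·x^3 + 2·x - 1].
6 x^{2} + 2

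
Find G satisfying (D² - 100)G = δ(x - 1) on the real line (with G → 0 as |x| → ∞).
-\frac{e^{-10|x - 1|}}{20}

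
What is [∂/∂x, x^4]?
4 x^{3}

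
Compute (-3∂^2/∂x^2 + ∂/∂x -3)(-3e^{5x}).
219 e^{5 x}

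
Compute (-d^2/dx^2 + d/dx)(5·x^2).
10 x - 10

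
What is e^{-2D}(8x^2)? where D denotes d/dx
8 x^{2} - 32 x + 32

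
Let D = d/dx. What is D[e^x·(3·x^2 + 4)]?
\left(3 x^{2} + 6 x + 4\right) e^{x}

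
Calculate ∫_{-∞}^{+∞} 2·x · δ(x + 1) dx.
-2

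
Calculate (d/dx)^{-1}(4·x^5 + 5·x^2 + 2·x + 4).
\frac{2 x^{6}}{3} + \frac{5 x^{3}}{3} + x^{2} + 4 x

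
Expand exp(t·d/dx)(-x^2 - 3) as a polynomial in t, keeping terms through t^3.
- t^{2} - 2 t x - x^{2} - 3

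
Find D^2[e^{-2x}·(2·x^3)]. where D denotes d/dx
4 x \left(2 x^{2} - 6 x + 3\right) e^{- 2 x}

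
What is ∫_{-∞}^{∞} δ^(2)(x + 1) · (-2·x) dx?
0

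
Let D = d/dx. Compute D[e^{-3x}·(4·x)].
4 \left(1 - 3 x\right) e^{- 3 x}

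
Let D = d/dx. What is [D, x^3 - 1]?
3 x^{2}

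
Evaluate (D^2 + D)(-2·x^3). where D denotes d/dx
6 x \left(- x - 2\right)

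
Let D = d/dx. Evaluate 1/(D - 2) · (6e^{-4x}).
- e^{- 4 x}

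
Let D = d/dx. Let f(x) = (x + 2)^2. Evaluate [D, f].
2 x + 4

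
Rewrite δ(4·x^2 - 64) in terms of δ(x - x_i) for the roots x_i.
\frac{\delta(x - 4) + \delta(x + 4)}{32}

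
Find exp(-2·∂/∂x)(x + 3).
x + 1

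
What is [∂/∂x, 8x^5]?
40 x^{4}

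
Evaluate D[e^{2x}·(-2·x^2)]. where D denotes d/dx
4 x \left(- x - 1\right) e^{2 x}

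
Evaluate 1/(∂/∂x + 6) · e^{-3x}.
\frac{e^{- 3 x}}{3}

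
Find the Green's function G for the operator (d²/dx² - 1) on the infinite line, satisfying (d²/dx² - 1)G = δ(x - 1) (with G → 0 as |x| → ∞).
-\frac{e^{-|x - 1|}}{2}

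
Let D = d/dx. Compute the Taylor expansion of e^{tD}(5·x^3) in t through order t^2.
5 x \left(3 t^{2} + 3 t x + x^{2}\right)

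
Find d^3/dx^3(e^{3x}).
27 e^{3 x}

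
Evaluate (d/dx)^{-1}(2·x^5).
\frac{x^{6}}{3}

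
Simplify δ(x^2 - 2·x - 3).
\frac{\delta(x + 1) + \delta(x - 3)}{4}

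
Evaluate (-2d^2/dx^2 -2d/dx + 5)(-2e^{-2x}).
- 2 e^{- 2 x}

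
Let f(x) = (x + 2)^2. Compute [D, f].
2 x + 4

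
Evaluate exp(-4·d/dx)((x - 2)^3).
x^{3} - 18 x^{2} + 108 x - 216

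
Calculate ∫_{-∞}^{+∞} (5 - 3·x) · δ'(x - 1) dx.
3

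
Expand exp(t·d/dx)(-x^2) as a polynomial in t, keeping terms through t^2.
- t^{2} - 2 t x - x^{2}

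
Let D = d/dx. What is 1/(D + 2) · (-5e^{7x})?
- \frac{5 e^{7 x}}{9}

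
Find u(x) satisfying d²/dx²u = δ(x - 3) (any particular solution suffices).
\frac{|x - 3|}{2}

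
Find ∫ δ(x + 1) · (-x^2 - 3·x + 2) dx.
4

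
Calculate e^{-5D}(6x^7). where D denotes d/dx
6 x^{7} - 210 x^{6} + 3150 x^{5} - 26250 x^{4} + 131250 x^{3} - 393750 x^{2} + 656250 x - 468750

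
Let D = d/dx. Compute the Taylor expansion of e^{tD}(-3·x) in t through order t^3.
- 3 t - 3 x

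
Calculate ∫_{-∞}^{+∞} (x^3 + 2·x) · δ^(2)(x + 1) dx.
-6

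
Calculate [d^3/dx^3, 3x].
9\frac{d^{2}}{dx^{2}}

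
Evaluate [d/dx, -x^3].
- 3 x^{2}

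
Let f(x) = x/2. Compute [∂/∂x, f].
\frac{1}{2}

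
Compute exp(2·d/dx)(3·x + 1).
3 x + 7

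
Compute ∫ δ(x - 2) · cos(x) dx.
\cos{\left(2 \right)}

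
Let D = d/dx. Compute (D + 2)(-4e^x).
- 12 e^{x}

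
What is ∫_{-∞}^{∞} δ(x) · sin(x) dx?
0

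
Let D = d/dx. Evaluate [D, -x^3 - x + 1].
- 3 x^{2} - 1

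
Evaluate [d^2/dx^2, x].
2\frac{d}{dx}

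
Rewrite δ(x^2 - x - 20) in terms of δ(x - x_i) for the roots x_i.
\frac{\delta(x - 5) + \delta(x + 4)}{9}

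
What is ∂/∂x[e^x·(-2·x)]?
2 \left(- x - 1\right) e^{x}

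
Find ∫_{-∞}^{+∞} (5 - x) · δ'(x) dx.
1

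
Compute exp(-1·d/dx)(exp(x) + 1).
e^{x - 1} + 1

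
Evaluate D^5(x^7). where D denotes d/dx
2520 x^{2}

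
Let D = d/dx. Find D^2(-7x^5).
- 140 x^{3}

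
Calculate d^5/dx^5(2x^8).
13440 x^{3}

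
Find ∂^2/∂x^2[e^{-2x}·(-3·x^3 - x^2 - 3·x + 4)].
2 \left(- 6 x^{3} + 16 x^{2} - 11 x + 13\right) e^{- 2 x}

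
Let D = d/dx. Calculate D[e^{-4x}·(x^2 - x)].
\left(- 4 x^{2} + 6 x - 1\right) e^{- 4 x}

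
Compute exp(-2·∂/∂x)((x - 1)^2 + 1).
x^{2} - 6 x + 10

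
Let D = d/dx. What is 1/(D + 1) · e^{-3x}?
- \frac{e^{- 3 x}}{2}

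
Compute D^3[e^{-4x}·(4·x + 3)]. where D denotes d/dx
- 256 x e^{- 4 x}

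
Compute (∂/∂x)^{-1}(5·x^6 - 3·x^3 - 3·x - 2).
\frac{5 x^{7}}{7} - \frac{3 x^{4}}{4} - \frac{3 x^{2}}{2} - 2 x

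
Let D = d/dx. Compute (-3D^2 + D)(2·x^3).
6 x \left(x - 6\right)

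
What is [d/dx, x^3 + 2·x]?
3 x^{2} + 2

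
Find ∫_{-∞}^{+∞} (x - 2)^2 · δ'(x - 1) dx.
2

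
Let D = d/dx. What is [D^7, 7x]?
49D^{6}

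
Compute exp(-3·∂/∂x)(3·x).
3 x - 9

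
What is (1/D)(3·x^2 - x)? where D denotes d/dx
x^{3} - \frac{x^{2}}{2}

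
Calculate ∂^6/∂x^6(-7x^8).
- 141120 x^{2}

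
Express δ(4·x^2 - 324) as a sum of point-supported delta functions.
\frac{\delta(x - 9) + \delta(x + 9)}{72}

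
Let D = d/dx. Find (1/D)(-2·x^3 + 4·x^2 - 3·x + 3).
- \frac{x^{4}}{2} + \frac{4 x^{3}}{3} - \frac{3 x^{2}}{2} + 3 x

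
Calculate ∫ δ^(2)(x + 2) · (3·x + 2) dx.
0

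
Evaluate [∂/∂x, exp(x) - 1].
e^{x}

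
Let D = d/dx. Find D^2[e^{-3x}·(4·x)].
12 \left(3 x - 2\right) e^{- 3 x}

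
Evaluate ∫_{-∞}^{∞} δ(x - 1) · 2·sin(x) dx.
2 \sin{\left(1 \right)}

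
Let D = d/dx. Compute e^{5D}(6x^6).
6 x^{6} + 180 x^{5} + 2250 x^{4} + 15000 x^{3} + 56250 x^{2} + 112500 x + 93750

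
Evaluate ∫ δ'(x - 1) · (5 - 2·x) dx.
2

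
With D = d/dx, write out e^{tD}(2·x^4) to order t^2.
2 x^{2} \left(6 t^{2} + 4 t x + x^{2}\right)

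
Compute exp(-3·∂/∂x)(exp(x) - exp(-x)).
- e^{3 - x} + e^{x - 3}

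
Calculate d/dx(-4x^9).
- 36 x^{8}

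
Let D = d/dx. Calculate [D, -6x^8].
- 48 x^{7}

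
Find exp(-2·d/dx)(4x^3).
4 x^{3} - 24 x^{2} + 48 x - 32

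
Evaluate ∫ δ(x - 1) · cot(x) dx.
\cot{\left(1 \right)}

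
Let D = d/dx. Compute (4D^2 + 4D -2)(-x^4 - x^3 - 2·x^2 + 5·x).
2 x^{4} - 14 x^{3} - 56 x^{2} - 50 x + 4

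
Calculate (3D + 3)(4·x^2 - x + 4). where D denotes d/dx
12 x^{2} + 21 x + 9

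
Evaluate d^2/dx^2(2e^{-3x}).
18 e^{- 3 x}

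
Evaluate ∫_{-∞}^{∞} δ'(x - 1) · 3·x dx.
-3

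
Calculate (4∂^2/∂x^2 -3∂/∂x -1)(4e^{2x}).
36 e^{2 x}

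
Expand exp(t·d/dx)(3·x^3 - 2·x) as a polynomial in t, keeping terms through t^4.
3 t^{3} + 9 t^{2} x + t \left(9 x^{2} - 2\right) + 3 x^{3} - 2 x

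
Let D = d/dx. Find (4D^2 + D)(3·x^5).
15 x^{3} \left(x + 16\right)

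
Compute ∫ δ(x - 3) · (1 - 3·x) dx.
-8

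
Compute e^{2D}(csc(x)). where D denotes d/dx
\csc{\left(x + 2 \right)}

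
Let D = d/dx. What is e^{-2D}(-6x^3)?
- 6 x^{3} + 36 x^{2} - 72 x + 48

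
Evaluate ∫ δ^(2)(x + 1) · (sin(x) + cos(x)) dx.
- \cos{\left(1 \right)} + \sin{\left(1 \right)}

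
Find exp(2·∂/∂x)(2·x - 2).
2 x + 2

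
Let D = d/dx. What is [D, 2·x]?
2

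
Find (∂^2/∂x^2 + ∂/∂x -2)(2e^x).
0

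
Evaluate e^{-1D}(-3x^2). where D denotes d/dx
- 3 x^{2} + 6 x - 3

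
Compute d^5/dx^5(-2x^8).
- 13440 x^{3}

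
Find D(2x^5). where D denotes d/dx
10 x^{4}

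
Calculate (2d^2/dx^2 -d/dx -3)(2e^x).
- 4 e^{x}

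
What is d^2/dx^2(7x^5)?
140 x^{3}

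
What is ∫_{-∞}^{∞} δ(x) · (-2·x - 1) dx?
-1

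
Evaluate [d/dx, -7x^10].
- 70 x^{9}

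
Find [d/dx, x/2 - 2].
\frac{1}{2}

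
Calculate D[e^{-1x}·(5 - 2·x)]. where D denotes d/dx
\left(2 x - 7\right) e^{- x}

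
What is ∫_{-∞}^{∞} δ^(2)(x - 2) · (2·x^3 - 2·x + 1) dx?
24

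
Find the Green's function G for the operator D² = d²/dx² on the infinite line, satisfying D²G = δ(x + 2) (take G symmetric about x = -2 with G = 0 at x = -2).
\frac{|x + 2|}{2}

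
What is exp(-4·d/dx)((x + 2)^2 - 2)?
x^{2} - 4 x + 2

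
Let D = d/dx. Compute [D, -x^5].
- 5 x^{4}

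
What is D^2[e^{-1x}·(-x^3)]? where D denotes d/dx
x \left(- x^{2} + 6 x - 6\right) e^{- x}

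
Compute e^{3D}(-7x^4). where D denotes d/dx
- 7 x^{4} - 84 x^{3} - 378 x^{2} - 756 x - 567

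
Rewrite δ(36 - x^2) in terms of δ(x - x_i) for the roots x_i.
\frac{\delta(x - 6) + \delta(x + 6)}{12}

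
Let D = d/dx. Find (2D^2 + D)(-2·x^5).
10 x^{3} \left(- x - 8\right)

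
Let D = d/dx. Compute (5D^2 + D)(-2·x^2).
- 4 x - 20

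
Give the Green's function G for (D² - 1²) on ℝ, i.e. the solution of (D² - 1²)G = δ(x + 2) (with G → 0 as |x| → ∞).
-\frac{e^{-|x + 2|}}{2}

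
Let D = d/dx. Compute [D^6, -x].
-6D^{5}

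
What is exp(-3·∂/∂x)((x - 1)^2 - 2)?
x^{2} - 8 x + 14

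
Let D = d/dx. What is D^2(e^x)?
e^{x}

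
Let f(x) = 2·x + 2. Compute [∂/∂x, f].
2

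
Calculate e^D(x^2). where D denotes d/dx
x^{2} + 2 x + 1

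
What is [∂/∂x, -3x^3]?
- 9 x^{2}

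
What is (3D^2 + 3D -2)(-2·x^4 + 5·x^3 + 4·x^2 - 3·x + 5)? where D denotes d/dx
4 x^{4} - 34 x^{3} - 35 x^{2} + 120 x + 5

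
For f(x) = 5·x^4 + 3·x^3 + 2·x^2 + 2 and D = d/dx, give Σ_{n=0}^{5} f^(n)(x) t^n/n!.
5 t^{4} + t^{3} \left(20 x + 3\right) + t^{2} \left(30 x^{2} + 9 x + 2\right) + t x \left(20 x^{2} + 9 x + 4\right) + 5 x^{4} + 3 x^{3} + 2 x^{2} + 2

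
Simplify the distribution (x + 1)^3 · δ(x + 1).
0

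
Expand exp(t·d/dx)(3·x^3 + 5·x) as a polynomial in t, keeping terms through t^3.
3 t^{3} + 9 t^{2} x + t \left(9 x^{2} + 5\right) + 3 x^{3} + 5 x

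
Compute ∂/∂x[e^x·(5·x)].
5 \left(x + 1\right) e^{x}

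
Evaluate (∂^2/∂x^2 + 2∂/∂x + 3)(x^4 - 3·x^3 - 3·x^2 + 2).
x \left(3 x^{3} - x^{2} - 15 x - 30\right)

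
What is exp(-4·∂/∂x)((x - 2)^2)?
x^{2} - 12 x + 36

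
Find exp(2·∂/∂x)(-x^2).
- x^{2} - 4 x - 4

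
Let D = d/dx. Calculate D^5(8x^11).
443520 x^{6}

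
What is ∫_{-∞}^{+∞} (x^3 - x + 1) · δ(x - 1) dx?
1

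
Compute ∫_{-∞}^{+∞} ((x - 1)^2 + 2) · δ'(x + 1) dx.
4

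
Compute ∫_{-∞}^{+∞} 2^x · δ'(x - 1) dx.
- \log{\left(4 \right)}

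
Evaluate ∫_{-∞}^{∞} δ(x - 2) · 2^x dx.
4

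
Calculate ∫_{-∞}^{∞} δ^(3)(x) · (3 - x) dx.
0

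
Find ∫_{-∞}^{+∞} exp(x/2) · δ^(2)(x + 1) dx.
\frac{1}{4 e^{\frac{1}{2}}}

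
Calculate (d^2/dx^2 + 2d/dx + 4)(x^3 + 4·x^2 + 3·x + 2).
4 x^{3} + 22 x^{2} + 34 x + 22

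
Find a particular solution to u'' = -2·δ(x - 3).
-|x - 3|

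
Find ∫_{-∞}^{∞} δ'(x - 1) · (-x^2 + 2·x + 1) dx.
0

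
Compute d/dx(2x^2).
4 x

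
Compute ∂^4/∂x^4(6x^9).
18144 x^{5}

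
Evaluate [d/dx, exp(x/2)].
\frac{e^{\frac{x}{2}}}{2}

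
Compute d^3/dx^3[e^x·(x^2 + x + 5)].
\left(x^{2} + 7 x + 14\right) e^{x}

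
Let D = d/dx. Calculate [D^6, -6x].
-36D^{5}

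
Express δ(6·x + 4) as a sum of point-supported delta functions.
\frac{\delta(x + 2/3)}{6}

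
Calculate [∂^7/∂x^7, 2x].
14\frac{d^{6}}{dx^{6}}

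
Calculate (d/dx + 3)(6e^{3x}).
36 e^{3 x}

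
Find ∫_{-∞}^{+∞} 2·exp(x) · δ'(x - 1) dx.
- 2 e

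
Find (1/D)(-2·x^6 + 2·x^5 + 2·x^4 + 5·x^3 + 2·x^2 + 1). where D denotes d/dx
- \frac{2 x^{7}}{7} + \frac{x^{6}}{3} + \frac{2 x^{5}}{5} + \frac{5 x^{4}}{4} + \frac{2 x^{3}}{3} + x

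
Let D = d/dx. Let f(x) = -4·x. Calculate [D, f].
-4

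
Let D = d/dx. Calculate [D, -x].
-1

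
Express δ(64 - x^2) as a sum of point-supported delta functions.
\frac{\delta(x - 8) + \delta(x + 8)}{16}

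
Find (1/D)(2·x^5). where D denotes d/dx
\frac{x^{6}}{3}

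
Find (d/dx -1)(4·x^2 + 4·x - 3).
- 4 x^{2} + 4 x + 7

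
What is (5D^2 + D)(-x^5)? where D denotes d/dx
5 x^{3} \left(- x - 20\right)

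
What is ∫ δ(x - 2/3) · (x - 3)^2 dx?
\frac{49}{9}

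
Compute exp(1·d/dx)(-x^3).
- x^{3} - 3 x^{2} - 3 x - 1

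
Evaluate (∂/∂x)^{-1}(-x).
- \frac{x^{2}}{2}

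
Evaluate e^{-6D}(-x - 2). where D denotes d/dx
4 - x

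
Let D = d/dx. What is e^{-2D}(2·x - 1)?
2 x - 5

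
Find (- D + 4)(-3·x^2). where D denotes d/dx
6 x \left(1 - 2 x\right)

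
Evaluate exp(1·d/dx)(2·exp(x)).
2 e^{x + 1}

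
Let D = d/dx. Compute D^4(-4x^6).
- 1440 x^{2}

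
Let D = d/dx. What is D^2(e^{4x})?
16 e^{4 x}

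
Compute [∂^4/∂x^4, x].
4\frac{d^{3}}{dx^{3}}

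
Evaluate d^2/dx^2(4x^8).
224 x^{6}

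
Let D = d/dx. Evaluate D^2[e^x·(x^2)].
\left(x^{2} + 4 x + 2\right) e^{x}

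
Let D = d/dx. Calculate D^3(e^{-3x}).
- 27 e^{- 3 x}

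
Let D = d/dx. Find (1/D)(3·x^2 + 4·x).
x^{3} + 2 x^{2}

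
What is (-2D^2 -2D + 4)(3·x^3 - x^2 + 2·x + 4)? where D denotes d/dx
12 x^{3} - 22 x^{2} - 24 x + 16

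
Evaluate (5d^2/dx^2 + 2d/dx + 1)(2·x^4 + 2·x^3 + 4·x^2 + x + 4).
2 x^{4} + 18 x^{3} + 136 x^{2} + 77 x + 46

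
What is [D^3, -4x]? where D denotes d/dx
-12D^{2}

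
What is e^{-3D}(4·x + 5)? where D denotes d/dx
4 x - 7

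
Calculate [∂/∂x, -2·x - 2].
-2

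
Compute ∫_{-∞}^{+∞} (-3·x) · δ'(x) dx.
3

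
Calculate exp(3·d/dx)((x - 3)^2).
x^{2}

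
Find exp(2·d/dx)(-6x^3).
- 6 x^{3} - 36 x^{2} - 72 x - 48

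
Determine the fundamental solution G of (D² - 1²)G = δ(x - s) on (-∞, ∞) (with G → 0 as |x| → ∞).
-\frac{e^{-|x-s|}}{2}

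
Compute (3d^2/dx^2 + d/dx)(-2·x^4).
8 x^{2} \left(- x - 9\right)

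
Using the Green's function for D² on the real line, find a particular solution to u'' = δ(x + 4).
\frac{|x + 4|}{2}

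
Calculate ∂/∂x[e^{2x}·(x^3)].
x^{2} \left(2 x + 3\right) e^{2 x}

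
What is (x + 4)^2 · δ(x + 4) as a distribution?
0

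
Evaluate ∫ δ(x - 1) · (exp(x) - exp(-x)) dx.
2 \sinh{\left(1 \right)}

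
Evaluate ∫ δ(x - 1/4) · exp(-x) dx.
e^{- \frac{1}{4}}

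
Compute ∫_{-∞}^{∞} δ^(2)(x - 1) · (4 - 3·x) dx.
0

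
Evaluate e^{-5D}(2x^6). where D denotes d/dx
2 x^{6} - 60 x^{5} + 750 x^{4} - 5000 x^{3} + 18750 x^{2} - 37500 x + 31250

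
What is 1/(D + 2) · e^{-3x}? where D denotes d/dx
- e^{- 3 x}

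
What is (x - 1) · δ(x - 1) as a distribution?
0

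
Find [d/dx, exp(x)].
e^{x}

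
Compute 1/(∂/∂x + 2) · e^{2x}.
\frac{e^{2 x}}{4}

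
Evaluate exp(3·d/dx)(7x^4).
7 x^{4} + 84 x^{3} + 378 x^{2} + 756 x + 567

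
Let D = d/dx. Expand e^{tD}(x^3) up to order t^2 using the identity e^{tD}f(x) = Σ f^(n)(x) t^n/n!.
x \left(3 t^{2} + 3 t x + x^{2}\right)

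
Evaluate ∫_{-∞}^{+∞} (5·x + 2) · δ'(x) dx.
-5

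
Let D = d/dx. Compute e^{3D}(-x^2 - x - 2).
- x^{2} - 7 x - 14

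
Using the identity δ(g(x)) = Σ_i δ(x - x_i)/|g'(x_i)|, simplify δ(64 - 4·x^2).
\frac{\delta(x - 4) + \delta(x + 4)}{32}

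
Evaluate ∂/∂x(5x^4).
20 x^{3}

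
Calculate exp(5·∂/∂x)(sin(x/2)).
\sin{\left(\frac{x}{2} + \frac{5}{2} \right)}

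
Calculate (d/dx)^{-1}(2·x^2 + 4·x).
\frac{2 x^{3}}{3} + 2 x^{2}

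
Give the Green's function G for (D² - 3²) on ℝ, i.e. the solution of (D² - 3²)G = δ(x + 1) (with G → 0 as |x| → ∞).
-\frac{e^{-3|x + 1|}}{6}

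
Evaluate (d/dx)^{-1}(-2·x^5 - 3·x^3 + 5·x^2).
- \frac{x^{6}}{3} - \frac{3 x^{4}}{4} + \frac{5 x^{3}}{3}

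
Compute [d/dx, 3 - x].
-1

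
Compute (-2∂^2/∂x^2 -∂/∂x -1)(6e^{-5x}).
- 276 e^{- 5 x}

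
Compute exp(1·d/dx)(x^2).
x^{2} + 2 x + 1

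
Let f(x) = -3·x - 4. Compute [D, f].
-3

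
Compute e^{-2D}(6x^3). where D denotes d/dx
6 x^{3} - 36 x^{2} + 72 x - 48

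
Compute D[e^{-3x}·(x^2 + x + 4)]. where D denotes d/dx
\left(- 3 x^{2} - x - 11\right) e^{- 3 x}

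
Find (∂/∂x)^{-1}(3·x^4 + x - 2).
\frac{3 x^{5}}{5} + \frac{x^{2}}{2} - 2 x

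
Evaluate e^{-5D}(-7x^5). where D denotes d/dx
- 7 x^{5} + 175 x^{4} - 1750 x^{3} + 8750 x^{2} - 21875 x + 21875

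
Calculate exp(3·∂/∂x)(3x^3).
3 x^{3} + 27 x^{2} + 81 x + 81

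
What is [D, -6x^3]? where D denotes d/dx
- 18 x^{2}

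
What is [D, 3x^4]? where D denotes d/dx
12 x^{3}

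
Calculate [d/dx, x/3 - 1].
\frac{1}{3}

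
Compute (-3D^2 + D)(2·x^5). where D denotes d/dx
10 x^{3} \left(x - 12\right)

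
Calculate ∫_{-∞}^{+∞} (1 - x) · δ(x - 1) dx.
0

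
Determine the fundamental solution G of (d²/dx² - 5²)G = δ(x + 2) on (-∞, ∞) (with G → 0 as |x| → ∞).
-\frac{e^{-5|x + 2|}}{10}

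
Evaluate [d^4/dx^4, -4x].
-16\frac{d^{3}}{dx^{3}}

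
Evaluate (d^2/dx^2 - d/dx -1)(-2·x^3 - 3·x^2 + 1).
2 x^{3} + 9 x^{2} - 6 x - 7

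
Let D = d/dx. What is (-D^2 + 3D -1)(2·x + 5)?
1 - 2 x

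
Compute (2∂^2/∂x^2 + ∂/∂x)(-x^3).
3 x \left(- x - 4\right)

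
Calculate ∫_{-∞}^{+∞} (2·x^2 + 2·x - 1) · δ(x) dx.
-1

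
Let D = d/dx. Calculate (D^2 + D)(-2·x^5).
10 x^{3} \left(- x - 4\right)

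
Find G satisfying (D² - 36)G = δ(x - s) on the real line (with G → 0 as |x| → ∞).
-\frac{e^{-6|x-s|}}{12}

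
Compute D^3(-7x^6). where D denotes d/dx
- 840 x^{3}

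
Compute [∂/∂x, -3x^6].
- 18 x^{5}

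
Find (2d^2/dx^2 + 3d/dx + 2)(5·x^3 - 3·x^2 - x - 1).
10 x^{3} + 39 x^{2} + 40 x - 17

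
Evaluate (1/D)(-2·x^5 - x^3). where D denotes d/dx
- \frac{x^{6}}{3} - \frac{x^{4}}{4}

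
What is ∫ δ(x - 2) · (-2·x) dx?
-4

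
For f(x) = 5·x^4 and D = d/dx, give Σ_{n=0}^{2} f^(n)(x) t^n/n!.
5 x^{2} \left(6 t^{2} + 4 t x + x^{2}\right)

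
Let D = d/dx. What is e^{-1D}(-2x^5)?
- 2 x^{5} + 10 x^{4} - 20 x^{3} + 20 x^{2} - 10 x + 2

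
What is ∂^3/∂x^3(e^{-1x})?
- e^{- x}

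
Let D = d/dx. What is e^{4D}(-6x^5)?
- 6 x^{5} - 120 x^{4} - 960 x^{3} - 3840 x^{2} - 7680 x - 6144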